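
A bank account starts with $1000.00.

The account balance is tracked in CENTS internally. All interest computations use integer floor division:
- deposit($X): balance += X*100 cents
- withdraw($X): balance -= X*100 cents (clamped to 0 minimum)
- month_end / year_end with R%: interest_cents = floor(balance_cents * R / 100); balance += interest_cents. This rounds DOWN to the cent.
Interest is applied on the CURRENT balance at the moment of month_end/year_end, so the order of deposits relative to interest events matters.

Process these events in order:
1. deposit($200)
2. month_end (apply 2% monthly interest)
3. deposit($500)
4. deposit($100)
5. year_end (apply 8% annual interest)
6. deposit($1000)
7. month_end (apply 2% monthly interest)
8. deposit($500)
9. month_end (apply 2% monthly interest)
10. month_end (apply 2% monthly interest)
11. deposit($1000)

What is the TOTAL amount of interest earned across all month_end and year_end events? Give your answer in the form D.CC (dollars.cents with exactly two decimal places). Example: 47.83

After 1 (deposit($200)): balance=$1200.00 total_interest=$0.00
After 2 (month_end (apply 2% monthly interest)): balance=$1224.00 total_interest=$24.00
After 3 (deposit($500)): balance=$1724.00 total_interest=$24.00
After 4 (deposit($100)): balance=$1824.00 total_interest=$24.00
After 5 (year_end (apply 8% annual interest)): balance=$1969.92 total_interest=$169.92
After 6 (deposit($1000)): balance=$2969.92 total_interest=$169.92
After 7 (month_end (apply 2% monthly interest)): balance=$3029.31 total_interest=$229.31
After 8 (deposit($500)): balance=$3529.31 total_interest=$229.31
After 9 (month_end (apply 2% monthly interest)): balance=$3599.89 total_interest=$299.89
After 10 (month_end (apply 2% monthly interest)): balance=$3671.88 total_interest=$371.88
After 11 (deposit($1000)): balance=$4671.88 total_interest=$371.88

Answer: 371.88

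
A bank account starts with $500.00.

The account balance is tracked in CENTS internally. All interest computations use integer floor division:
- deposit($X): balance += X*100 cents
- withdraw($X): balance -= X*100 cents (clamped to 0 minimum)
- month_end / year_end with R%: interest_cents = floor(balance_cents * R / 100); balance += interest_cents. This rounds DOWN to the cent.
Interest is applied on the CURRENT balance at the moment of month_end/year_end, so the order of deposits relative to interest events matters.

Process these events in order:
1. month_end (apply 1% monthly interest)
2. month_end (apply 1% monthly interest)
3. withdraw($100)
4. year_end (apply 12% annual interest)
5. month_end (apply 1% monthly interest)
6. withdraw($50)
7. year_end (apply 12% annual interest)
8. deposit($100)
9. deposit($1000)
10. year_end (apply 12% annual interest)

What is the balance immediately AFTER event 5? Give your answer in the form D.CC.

After 1 (month_end (apply 1% monthly interest)): balance=$505.00 total_interest=$5.00
After 2 (month_end (apply 1% monthly interest)): balance=$510.05 total_interest=$10.05
After 3 (withdraw($100)): balance=$410.05 total_interest=$10.05
After 4 (year_end (apply 12% annual interest)): balance=$459.25 total_interest=$59.25
After 5 (month_end (apply 1% monthly interest)): balance=$463.84 total_interest=$63.84

Answer: 463.84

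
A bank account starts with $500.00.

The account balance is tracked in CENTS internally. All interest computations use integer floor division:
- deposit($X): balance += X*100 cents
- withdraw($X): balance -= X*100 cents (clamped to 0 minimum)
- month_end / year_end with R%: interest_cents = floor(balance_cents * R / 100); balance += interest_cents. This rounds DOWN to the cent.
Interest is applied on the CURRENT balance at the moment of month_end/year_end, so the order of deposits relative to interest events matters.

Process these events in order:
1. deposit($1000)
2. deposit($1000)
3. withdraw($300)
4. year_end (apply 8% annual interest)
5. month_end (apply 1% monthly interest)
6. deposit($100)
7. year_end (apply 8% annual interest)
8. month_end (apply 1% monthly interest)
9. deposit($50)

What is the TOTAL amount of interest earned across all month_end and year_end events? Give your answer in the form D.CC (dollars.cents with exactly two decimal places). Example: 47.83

After 1 (deposit($1000)): balance=$1500.00 total_interest=$0.00
After 2 (deposit($1000)): balance=$2500.00 total_interest=$0.00
After 3 (withdraw($300)): balance=$2200.00 total_interest=$0.00
After 4 (year_end (apply 8% annual interest)): balance=$2376.00 total_interest=$176.00
After 5 (month_end (apply 1% monthly interest)): balance=$2399.76 total_interest=$199.76
After 6 (deposit($100)): balance=$2499.76 total_interest=$199.76
After 7 (year_end (apply 8% annual interest)): balance=$2699.74 total_interest=$399.74
After 8 (month_end (apply 1% monthly interest)): balance=$2726.73 total_interest=$426.73
After 9 (deposit($50)): balance=$2776.73 total_interest=$426.73

Answer: 426.73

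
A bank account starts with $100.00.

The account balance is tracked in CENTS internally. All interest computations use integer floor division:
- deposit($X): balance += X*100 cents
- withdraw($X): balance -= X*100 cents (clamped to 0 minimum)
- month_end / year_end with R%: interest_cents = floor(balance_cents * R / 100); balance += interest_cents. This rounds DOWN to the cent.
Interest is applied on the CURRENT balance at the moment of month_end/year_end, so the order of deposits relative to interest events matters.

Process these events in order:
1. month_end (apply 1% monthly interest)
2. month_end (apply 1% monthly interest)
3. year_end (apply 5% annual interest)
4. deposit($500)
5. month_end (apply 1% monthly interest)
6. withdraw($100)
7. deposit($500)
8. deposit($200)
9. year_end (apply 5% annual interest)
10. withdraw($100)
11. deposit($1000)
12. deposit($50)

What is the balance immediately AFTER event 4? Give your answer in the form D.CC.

Answer: 607.11

Derivation:
After 1 (month_end (apply 1% monthly interest)): balance=$101.00 total_interest=$1.00
After 2 (month_end (apply 1% monthly interest)): balance=$102.01 total_interest=$2.01
After 3 (year_end (apply 5% annual interest)): balance=$107.11 total_interest=$7.11
After 4 (deposit($500)): balance=$607.11 total_interest=$7.11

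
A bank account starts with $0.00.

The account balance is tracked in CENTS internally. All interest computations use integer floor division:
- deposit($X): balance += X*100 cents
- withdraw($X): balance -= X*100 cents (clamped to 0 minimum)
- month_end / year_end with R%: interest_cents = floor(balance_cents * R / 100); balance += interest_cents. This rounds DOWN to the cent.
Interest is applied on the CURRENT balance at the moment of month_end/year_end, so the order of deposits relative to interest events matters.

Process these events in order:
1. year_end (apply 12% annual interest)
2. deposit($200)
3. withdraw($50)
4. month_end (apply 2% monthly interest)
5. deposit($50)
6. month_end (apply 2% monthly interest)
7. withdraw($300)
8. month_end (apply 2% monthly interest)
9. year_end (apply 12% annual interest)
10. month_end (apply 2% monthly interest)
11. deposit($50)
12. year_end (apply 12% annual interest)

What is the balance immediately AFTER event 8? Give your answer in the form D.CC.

After 1 (year_end (apply 12% annual interest)): balance=$0.00 total_interest=$0.00
After 2 (deposit($200)): balance=$200.00 total_interest=$0.00
After 3 (withdraw($50)): balance=$150.00 total_interest=$0.00
After 4 (month_end (apply 2% monthly interest)): balance=$153.00 total_interest=$3.00
After 5 (deposit($50)): balance=$203.00 total_interest=$3.00
After 6 (month_end (apply 2% monthly interest)): balance=$207.06 total_interest=$7.06
After 7 (withdraw($300)): balance=$0.00 total_interest=$7.06
After 8 (month_end (apply 2% monthly interest)): balance=$0.00 total_interest=$7.06

Answer: 0.00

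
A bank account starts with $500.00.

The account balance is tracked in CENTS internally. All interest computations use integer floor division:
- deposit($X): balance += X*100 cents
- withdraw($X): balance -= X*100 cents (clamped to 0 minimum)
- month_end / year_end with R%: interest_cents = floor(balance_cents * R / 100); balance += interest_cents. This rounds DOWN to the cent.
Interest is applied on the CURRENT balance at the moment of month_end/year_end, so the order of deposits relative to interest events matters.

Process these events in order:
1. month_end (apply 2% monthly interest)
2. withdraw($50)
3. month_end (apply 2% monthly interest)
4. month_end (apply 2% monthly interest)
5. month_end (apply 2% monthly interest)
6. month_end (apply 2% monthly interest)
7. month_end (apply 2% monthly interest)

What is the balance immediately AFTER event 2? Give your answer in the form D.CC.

After 1 (month_end (apply 2% monthly interest)): balance=$510.00 total_interest=$10.00
After 2 (withdraw($50)): balance=$460.00 total_interest=$10.00

Answer: 460.00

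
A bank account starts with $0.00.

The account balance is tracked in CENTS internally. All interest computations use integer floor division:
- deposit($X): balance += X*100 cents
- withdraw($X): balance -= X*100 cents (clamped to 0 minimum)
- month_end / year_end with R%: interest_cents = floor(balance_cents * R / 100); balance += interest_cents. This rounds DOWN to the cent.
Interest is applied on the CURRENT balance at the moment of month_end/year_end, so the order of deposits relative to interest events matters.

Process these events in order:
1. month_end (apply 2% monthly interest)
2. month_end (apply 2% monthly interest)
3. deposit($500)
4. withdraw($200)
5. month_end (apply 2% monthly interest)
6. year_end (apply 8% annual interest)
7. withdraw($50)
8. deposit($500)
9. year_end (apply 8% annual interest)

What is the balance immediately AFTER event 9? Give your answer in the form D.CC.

Answer: 842.91

Derivation:
After 1 (month_end (apply 2% monthly interest)): balance=$0.00 total_interest=$0.00
After 2 (month_end (apply 2% monthly interest)): balance=$0.00 total_interest=$0.00
After 3 (deposit($500)): balance=$500.00 total_interest=$0.00
After 4 (withdraw($200)): balance=$300.00 total_interest=$0.00
After 5 (month_end (apply 2% monthly interest)): balance=$306.00 total_interest=$6.00
After 6 (year_end (apply 8% annual interest)): balance=$330.48 total_interest=$30.48
After 7 (withdraw($50)): balance=$280.48 total_interest=$30.48
After 8 (deposit($500)): balance=$780.48 total_interest=$30.48
After 9 (year_end (apply 8% annual interest)): balance=$842.91 total_interest=$92.91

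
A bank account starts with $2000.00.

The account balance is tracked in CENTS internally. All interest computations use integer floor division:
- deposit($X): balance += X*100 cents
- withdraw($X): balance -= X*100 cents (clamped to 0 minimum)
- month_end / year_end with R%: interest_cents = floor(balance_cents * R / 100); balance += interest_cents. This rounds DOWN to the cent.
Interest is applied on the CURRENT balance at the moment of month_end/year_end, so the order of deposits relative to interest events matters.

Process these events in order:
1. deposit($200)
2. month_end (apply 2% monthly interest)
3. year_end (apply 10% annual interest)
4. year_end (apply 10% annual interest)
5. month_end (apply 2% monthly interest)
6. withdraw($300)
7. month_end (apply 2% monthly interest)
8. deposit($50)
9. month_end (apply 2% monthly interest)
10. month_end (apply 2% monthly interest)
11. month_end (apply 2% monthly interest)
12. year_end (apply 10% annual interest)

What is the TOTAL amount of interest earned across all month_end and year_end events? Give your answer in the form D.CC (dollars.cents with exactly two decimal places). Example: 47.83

Answer: 1048.76

Derivation:
After 1 (deposit($200)): balance=$2200.00 total_interest=$0.00
After 2 (month_end (apply 2% monthly interest)): balance=$2244.00 total_interest=$44.00
After 3 (year_end (apply 10% annual interest)): balance=$2468.40 total_interest=$268.40
After 4 (year_end (apply 10% annual interest)): balance=$2715.24 total_interest=$515.24
After 5 (month_end (apply 2% monthly interest)): balance=$2769.54 total_interest=$569.54
After 6 (withdraw($300)): balance=$2469.54 total_interest=$569.54
After 7 (month_end (apply 2% monthly interest)): balance=$2518.93 total_interest=$618.93
After 8 (deposit($50)): balance=$2568.93 total_interest=$618.93
After 9 (month_end (apply 2% monthly interest)): balance=$2620.30 total_interest=$670.30
After 10 (month_end (apply 2% monthly interest)): balance=$2672.70 total_interest=$722.70
After 11 (month_end (apply 2% monthly interest)): balance=$2726.15 total_interest=$776.15
After 12 (year_end (apply 10% annual interest)): balance=$2998.76 total_interest=$1048.76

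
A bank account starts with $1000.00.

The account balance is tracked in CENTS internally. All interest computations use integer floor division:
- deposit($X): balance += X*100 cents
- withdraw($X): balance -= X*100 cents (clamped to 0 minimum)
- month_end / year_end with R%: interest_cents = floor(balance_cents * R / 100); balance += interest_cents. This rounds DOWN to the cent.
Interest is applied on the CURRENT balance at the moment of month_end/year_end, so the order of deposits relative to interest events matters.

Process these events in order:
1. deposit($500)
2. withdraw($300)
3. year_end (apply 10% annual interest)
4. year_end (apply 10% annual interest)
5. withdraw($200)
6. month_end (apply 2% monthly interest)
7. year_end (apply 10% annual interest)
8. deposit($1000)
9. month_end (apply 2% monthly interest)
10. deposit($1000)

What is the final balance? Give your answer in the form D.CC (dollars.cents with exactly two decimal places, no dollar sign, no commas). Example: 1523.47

Answer: 3452.83

Derivation:
After 1 (deposit($500)): balance=$1500.00 total_interest=$0.00
After 2 (withdraw($300)): balance=$1200.00 total_interest=$0.00
After 3 (year_end (apply 10% annual interest)): balance=$1320.00 total_interest=$120.00
After 4 (year_end (apply 10% annual interest)): balance=$1452.00 total_interest=$252.00
After 5 (withdraw($200)): balance=$1252.00 total_interest=$252.00
After 6 (month_end (apply 2% monthly interest)): balance=$1277.04 total_interest=$277.04
After 7 (year_end (apply 10% annual interest)): balance=$1404.74 total_interest=$404.74
After 8 (deposit($1000)): balance=$2404.74 total_interest=$404.74
After 9 (month_end (apply 2% monthly interest)): balance=$2452.83 total_interest=$452.83
After 10 (deposit($1000)): balance=$3452.83 total_interest=$452.83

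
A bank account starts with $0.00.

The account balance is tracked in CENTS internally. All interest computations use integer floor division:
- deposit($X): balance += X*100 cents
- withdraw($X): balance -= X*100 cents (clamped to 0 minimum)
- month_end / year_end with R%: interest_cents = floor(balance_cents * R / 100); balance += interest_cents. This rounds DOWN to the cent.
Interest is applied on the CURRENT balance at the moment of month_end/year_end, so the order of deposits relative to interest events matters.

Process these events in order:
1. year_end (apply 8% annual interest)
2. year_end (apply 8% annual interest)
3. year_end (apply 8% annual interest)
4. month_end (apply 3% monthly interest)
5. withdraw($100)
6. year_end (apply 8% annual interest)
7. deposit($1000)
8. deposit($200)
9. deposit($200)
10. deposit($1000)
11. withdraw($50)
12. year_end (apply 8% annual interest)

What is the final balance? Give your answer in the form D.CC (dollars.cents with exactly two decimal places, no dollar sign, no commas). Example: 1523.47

After 1 (year_end (apply 8% annual interest)): balance=$0.00 total_interest=$0.00
After 2 (year_end (apply 8% annual interest)): balance=$0.00 total_interest=$0.00
After 3 (year_end (apply 8% annual interest)): balance=$0.00 total_interest=$0.00
After 4 (month_end (apply 3% monthly interest)): balance=$0.00 total_interest=$0.00
After 5 (withdraw($100)): balance=$0.00 total_interest=$0.00
After 6 (year_end (apply 8% annual interest)): balance=$0.00 total_interest=$0.00
After 7 (deposit($1000)): balance=$1000.00 total_interest=$0.00
After 8 (deposit($200)): balance=$1200.00 total_interest=$0.00
After 9 (deposit($200)): balance=$1400.00 total_interest=$0.00
After 10 (deposit($1000)): balance=$2400.00 total_interest=$0.00
After 11 (withdraw($50)): balance=$2350.00 total_interest=$0.00
After 12 (year_end (apply 8% annual interest)): balance=$2538.00 total_interest=$188.00

Answer: 2538.00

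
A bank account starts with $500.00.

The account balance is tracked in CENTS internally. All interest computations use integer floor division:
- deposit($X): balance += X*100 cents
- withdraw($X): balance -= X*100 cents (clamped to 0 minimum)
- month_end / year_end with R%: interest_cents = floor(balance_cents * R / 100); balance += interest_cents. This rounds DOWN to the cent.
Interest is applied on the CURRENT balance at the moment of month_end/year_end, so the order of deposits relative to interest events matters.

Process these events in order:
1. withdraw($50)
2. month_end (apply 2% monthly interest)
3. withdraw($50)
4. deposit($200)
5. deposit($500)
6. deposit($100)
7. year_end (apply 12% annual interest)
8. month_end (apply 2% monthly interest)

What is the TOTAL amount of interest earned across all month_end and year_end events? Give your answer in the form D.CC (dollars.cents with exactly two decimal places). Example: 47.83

Answer: 181.16

Derivation:
After 1 (withdraw($50)): balance=$450.00 total_interest=$0.00
After 2 (month_end (apply 2% monthly interest)): balance=$459.00 total_interest=$9.00
After 3 (withdraw($50)): balance=$409.00 total_interest=$9.00
After 4 (deposit($200)): balance=$609.00 total_interest=$9.00
After 5 (deposit($500)): balance=$1109.00 total_interest=$9.00
After 6 (deposit($100)): balance=$1209.00 total_interest=$9.00
After 7 (year_end (apply 12% annual interest)): balance=$1354.08 total_interest=$154.08
After 8 (month_end (apply 2% monthly interest)): balance=$1381.16 total_interest=$181.16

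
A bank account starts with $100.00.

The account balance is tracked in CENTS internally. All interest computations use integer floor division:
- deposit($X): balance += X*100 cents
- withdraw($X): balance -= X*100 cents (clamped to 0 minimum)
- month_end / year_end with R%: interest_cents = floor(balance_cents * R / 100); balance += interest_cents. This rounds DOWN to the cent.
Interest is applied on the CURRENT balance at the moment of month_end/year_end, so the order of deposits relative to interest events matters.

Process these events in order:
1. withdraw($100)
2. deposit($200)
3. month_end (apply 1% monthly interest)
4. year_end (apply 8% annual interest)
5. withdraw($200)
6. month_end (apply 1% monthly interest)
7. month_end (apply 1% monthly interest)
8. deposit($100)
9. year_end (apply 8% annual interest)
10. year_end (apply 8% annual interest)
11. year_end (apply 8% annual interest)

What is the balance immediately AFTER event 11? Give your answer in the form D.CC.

Answer: 149.29

Derivation:
After 1 (withdraw($100)): balance=$0.00 total_interest=$0.00
After 2 (deposit($200)): balance=$200.00 total_interest=$0.00
After 3 (month_end (apply 1% monthly interest)): balance=$202.00 total_interest=$2.00
After 4 (year_end (apply 8% annual interest)): balance=$218.16 total_interest=$18.16
After 5 (withdraw($200)): balance=$18.16 total_interest=$18.16
After 6 (month_end (apply 1% monthly interest)): balance=$18.34 total_interest=$18.34
After 7 (month_end (apply 1% monthly interest)): balance=$18.52 total_interest=$18.52
After 8 (deposit($100)): balance=$118.52 total_interest=$18.52
After 9 (year_end (apply 8% annual interest)): balance=$128.00 total_interest=$28.00
After 10 (year_end (apply 8% annual interest)): balance=$138.24 total_interest=$38.24
After 11 (year_end (apply 8% annual interest)): balance=$149.29 total_interest=$49.29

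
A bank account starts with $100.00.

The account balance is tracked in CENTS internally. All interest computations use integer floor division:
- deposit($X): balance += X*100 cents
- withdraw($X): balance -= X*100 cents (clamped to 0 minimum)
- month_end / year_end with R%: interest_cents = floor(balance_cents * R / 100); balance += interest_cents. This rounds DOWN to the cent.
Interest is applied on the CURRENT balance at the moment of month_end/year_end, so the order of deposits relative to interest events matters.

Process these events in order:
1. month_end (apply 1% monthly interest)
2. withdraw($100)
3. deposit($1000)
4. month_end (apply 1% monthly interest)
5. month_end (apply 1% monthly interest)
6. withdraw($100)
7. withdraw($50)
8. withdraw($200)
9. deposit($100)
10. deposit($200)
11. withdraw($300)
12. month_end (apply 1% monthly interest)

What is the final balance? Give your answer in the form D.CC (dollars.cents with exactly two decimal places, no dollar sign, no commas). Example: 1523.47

After 1 (month_end (apply 1% monthly interest)): balance=$101.00 total_interest=$1.00
After 2 (withdraw($100)): balance=$1.00 total_interest=$1.00
After 3 (deposit($1000)): balance=$1001.00 total_interest=$1.00
After 4 (month_end (apply 1% monthly interest)): balance=$1011.01 total_interest=$11.01
After 5 (month_end (apply 1% monthly interest)): balance=$1021.12 total_interest=$21.12
After 6 (withdraw($100)): balance=$921.12 total_interest=$21.12
After 7 (withdraw($50)): balance=$871.12 total_interest=$21.12
After 8 (withdraw($200)): balance=$671.12 total_interest=$21.12
After 9 (deposit($100)): balance=$771.12 total_interest=$21.12
After 10 (deposit($200)): balance=$971.12 total_interest=$21.12
After 11 (withdraw($300)): balance=$671.12 total_interest=$21.12
After 12 (month_end (apply 1% monthly interest)): balance=$677.83 total_interest=$27.83

Answer: 677.83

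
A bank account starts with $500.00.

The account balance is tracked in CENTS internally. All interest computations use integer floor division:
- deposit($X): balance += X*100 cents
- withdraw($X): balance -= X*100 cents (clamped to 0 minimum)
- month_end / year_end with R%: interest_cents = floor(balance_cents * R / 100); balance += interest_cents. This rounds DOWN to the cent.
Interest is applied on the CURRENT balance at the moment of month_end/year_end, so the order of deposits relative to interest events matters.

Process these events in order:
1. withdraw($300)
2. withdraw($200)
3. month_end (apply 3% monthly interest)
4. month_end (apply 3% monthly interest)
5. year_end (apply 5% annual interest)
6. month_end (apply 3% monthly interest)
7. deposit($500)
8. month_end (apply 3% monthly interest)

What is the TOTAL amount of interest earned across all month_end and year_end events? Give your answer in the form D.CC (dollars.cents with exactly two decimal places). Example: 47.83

After 1 (withdraw($300)): balance=$200.00 total_interest=$0.00
After 2 (withdraw($200)): balance=$0.00 total_interest=$0.00
After 3 (month_end (apply 3% monthly interest)): balance=$0.00 total_interest=$0.00
After 4 (month_end (apply 3% monthly interest)): balance=$0.00 total_interest=$0.00
After 5 (year_end (apply 5% annual interest)): balance=$0.00 total_interest=$0.00
After 6 (month_end (apply 3% monthly interest)): balance=$0.00 total_interest=$0.00
After 7 (deposit($500)): balance=$500.00 total_interest=$0.00
After 8 (month_end (apply 3% monthly interest)): balance=$515.00 total_interest=$15.00

Answer: 15.00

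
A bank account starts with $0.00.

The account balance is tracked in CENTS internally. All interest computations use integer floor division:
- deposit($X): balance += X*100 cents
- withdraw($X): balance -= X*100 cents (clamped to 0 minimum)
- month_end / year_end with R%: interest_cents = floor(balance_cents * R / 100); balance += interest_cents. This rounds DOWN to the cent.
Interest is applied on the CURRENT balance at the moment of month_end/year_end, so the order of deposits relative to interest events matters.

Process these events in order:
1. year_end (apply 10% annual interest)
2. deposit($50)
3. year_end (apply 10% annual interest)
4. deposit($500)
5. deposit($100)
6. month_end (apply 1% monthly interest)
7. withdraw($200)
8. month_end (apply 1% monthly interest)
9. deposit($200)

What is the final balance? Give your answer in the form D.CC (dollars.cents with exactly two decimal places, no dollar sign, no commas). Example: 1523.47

Answer: 666.16

Derivation:
After 1 (year_end (apply 10% annual interest)): balance=$0.00 total_interest=$0.00
After 2 (deposit($50)): balance=$50.00 total_interest=$0.00
After 3 (year_end (apply 10% annual interest)): balance=$55.00 total_interest=$5.00
After 4 (deposit($500)): balance=$555.00 total_interest=$5.00
After 5 (deposit($100)): balance=$655.00 total_interest=$5.00
After 6 (month_end (apply 1% monthly interest)): balance=$661.55 total_interest=$11.55
After 7 (withdraw($200)): balance=$461.55 total_interest=$11.55
After 8 (month_end (apply 1% monthly interest)): balance=$466.16 total_interest=$16.16
After 9 (deposit($200)): balance=$666.16 total_interest=$16.16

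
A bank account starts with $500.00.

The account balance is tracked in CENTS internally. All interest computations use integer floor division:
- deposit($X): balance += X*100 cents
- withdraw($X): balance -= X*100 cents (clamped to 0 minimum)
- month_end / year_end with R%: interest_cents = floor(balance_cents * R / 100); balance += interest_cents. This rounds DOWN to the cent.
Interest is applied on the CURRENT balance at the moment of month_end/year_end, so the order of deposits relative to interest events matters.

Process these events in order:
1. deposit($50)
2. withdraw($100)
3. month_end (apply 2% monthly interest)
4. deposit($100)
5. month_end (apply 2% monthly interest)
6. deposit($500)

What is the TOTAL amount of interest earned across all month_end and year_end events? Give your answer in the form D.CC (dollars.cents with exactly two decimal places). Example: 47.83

After 1 (deposit($50)): balance=$550.00 total_interest=$0.00
After 2 (withdraw($100)): balance=$450.00 total_interest=$0.00
After 3 (month_end (apply 2% monthly interest)): balance=$459.00 total_interest=$9.00
After 4 (deposit($100)): balance=$559.00 total_interest=$9.00
After 5 (month_end (apply 2% monthly interest)): balance=$570.18 total_interest=$20.18
After 6 (deposit($500)): balance=$1070.18 total_interest=$20.18

Answer: 20.18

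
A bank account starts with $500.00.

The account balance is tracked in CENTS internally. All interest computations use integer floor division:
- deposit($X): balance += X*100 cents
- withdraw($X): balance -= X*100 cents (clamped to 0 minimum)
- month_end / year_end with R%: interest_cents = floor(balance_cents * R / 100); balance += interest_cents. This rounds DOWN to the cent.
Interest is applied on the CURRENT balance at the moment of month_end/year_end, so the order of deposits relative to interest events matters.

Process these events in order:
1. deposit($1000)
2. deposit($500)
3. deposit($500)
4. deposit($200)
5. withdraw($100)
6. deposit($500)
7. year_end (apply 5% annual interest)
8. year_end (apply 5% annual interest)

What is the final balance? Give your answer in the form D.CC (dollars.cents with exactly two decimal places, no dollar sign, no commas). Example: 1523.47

Answer: 3417.75

Derivation:
After 1 (deposit($1000)): balance=$1500.00 total_interest=$0.00
After 2 (deposit($500)): balance=$2000.00 total_interest=$0.00
After 3 (deposit($500)): balance=$2500.00 total_interest=$0.00
After 4 (deposit($200)): balance=$2700.00 total_interest=$0.00
After 5 (withdraw($100)): balance=$2600.00 total_interest=$0.00
After 6 (deposit($500)): balance=$3100.00 total_interest=$0.00
After 7 (year_end (apply 5% annual interest)): balance=$3255.00 total_interest=$155.00
After 8 (year_end (apply 5% annual interest)): balance=$3417.75 total_interest=$317.75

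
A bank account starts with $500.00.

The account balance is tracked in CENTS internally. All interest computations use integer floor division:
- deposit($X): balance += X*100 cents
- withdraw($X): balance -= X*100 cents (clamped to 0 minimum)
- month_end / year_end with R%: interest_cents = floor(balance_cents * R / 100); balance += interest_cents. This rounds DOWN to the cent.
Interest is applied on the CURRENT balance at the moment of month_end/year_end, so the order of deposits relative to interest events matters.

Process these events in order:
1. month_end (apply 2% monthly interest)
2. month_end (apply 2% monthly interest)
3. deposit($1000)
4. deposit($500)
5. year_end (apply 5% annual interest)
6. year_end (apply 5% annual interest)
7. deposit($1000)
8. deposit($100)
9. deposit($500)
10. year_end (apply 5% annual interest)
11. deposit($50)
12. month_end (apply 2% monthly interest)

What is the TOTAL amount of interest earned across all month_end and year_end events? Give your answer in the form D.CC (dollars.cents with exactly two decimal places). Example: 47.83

Answer: 500.00

Derivation:
After 1 (month_end (apply 2% monthly interest)): balance=$510.00 total_interest=$10.00
After 2 (month_end (apply 2% monthly interest)): balance=$520.20 total_interest=$20.20
After 3 (deposit($1000)): balance=$1520.20 total_interest=$20.20
After 4 (deposit($500)): balance=$2020.20 total_interest=$20.20
After 5 (year_end (apply 5% annual interest)): balance=$2121.21 total_interest=$121.21
After 6 (year_end (apply 5% annual interest)): balance=$2227.27 total_interest=$227.27
After 7 (deposit($1000)): balance=$3227.27 total_interest=$227.27
After 8 (deposit($100)): balance=$3327.27 total_interest=$227.27
After 9 (deposit($500)): balance=$3827.27 total_interest=$227.27
After 10 (year_end (apply 5% annual interest)): balance=$4018.63 total_interest=$418.63
After 11 (deposit($50)): balance=$4068.63 total_interest=$418.63
After 12 (month_end (apply 2% monthly interest)): balance=$4150.00 total_interest=$500.00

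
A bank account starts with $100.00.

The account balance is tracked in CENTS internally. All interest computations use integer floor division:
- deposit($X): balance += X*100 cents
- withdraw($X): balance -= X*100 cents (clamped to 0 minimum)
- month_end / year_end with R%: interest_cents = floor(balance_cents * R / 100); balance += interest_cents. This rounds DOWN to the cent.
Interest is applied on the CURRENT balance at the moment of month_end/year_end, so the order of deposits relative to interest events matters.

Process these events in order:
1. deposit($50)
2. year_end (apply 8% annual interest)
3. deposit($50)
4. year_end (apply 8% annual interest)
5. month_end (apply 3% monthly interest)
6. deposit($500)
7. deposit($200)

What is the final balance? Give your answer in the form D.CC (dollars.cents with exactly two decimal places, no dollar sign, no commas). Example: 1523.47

Answer: 935.82

Derivation:
After 1 (deposit($50)): balance=$150.00 total_interest=$0.00
After 2 (year_end (apply 8% annual interest)): balance=$162.00 total_interest=$12.00
After 3 (deposit($50)): balance=$212.00 total_interest=$12.00
After 4 (year_end (apply 8% annual interest)): balance=$228.96 total_interest=$28.96
After 5 (month_end (apply 3% monthly interest)): balance=$235.82 total_interest=$35.82
After 6 (deposit($500)): balance=$735.82 total_interest=$35.82
After 7 (deposit($200)): balance=$935.82 total_interest=$35.82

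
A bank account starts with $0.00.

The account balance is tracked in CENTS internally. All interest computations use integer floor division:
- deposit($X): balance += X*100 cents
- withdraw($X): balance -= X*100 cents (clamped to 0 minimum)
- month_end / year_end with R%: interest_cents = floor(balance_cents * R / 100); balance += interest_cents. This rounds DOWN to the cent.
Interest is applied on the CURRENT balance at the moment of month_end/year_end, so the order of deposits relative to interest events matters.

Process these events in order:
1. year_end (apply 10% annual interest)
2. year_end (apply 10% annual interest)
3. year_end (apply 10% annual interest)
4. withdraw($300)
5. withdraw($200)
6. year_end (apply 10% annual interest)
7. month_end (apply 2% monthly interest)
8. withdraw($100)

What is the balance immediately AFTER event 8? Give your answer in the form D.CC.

After 1 (year_end (apply 10% annual interest)): balance=$0.00 total_interest=$0.00
After 2 (year_end (apply 10% annual interest)): balance=$0.00 total_interest=$0.00
After 3 (year_end (apply 10% annual interest)): balance=$0.00 total_interest=$0.00
After 4 (withdraw($300)): balance=$0.00 total_interest=$0.00
After 5 (withdraw($200)): balance=$0.00 total_interest=$0.00
After 6 (year_end (apply 10% annual interest)): balance=$0.00 total_interest=$0.00
After 7 (month_end (apply 2% monthly interest)): balance=$0.00 total_interest=$0.00
After 8 (withdraw($100)): balance=$0.00 total_interest=$0.00

Answer: 0.00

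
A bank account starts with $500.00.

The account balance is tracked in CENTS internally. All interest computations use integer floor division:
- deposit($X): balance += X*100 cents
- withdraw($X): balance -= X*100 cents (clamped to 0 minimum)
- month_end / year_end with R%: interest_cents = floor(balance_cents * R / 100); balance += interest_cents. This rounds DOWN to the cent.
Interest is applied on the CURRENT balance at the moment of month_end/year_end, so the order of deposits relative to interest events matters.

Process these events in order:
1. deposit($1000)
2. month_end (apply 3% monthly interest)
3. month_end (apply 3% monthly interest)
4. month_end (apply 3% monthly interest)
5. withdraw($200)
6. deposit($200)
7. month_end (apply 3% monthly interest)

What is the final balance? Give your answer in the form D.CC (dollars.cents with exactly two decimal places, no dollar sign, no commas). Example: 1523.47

After 1 (deposit($1000)): balance=$1500.00 total_interest=$0.00
After 2 (month_end (apply 3% monthly interest)): balance=$1545.00 total_interest=$45.00
After 3 (month_end (apply 3% monthly interest)): balance=$1591.35 total_interest=$91.35
After 4 (month_end (apply 3% monthly interest)): balance=$1639.09 total_interest=$139.09
After 5 (withdraw($200)): balance=$1439.09 total_interest=$139.09
After 6 (deposit($200)): balance=$1639.09 total_interest=$139.09
After 7 (month_end (apply 3% monthly interest)): balance=$1688.26 total_interest=$188.26

Answer: 1688.26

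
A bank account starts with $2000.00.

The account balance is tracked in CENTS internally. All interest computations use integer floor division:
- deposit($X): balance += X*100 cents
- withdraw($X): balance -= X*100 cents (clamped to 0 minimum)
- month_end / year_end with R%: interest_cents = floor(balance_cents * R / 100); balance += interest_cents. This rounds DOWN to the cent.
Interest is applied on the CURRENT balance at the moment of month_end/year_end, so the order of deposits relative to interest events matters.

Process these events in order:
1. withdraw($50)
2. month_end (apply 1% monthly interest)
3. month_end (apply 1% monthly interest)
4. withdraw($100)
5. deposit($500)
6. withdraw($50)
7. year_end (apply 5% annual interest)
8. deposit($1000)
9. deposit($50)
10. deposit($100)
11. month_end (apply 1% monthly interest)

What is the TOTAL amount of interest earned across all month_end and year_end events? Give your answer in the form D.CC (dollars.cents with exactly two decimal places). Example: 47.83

Answer: 192.20

Derivation:
After 1 (withdraw($50)): balance=$1950.00 total_interest=$0.00
After 2 (month_end (apply 1% monthly interest)): balance=$1969.50 total_interest=$19.50
After 3 (month_end (apply 1% monthly interest)): balance=$1989.19 total_interest=$39.19
After 4 (withdraw($100)): balance=$1889.19 total_interest=$39.19
After 5 (deposit($500)): balance=$2389.19 total_interest=$39.19
After 6 (withdraw($50)): balance=$2339.19 total_interest=$39.19
After 7 (year_end (apply 5% annual interest)): balance=$2456.14 total_interest=$156.14
After 8 (deposit($1000)): balance=$3456.14 total_interest=$156.14
After 9 (deposit($50)): balance=$3506.14 total_interest=$156.14
After 10 (deposit($100)): balance=$3606.14 total_interest=$156.14
After 11 (month_end (apply 1% monthly interest)): balance=$3642.20 total_interest=$192.20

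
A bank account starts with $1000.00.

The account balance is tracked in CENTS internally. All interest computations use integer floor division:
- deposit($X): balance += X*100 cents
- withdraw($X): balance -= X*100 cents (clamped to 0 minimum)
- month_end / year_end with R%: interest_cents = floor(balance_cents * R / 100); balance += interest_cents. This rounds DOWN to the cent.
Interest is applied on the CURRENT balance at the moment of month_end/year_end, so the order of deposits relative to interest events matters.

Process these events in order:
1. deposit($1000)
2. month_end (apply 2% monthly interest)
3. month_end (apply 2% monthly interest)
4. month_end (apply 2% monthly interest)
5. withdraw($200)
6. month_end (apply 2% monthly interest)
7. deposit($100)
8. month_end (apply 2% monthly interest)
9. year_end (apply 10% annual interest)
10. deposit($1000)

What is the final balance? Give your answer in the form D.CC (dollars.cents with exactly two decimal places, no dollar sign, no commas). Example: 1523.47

Answer: 3312.26

Derivation:
After 1 (deposit($1000)): balance=$2000.00 total_interest=$0.00
After 2 (month_end (apply 2% monthly interest)): balance=$2040.00 total_interest=$40.00
After 3 (month_end (apply 2% monthly interest)): balance=$2080.80 total_interest=$80.80
After 4 (month_end (apply 2% monthly interest)): balance=$2122.41 total_interest=$122.41
After 5 (withdraw($200)): balance=$1922.41 total_interest=$122.41
After 6 (month_end (apply 2% monthly interest)): balance=$1960.85 total_interest=$160.85
After 7 (deposit($100)): balance=$2060.85 total_interest=$160.85
After 8 (month_end (apply 2% monthly interest)): balance=$2102.06 total_interest=$202.06
After 9 (year_end (apply 10% annual interest)): balance=$2312.26 total_interest=$412.26
After 10 (deposit($1000)): balance=$3312.26 total_interest=$412.26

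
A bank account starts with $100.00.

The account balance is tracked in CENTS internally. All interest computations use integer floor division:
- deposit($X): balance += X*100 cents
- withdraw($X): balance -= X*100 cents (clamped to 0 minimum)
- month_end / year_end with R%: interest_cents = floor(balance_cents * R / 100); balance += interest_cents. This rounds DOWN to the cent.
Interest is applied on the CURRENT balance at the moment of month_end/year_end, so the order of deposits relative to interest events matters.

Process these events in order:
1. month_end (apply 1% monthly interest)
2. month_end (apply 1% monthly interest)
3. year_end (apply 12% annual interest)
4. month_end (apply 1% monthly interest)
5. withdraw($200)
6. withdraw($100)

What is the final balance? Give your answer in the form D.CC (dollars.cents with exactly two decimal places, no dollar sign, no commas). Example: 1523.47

After 1 (month_end (apply 1% monthly interest)): balance=$101.00 total_interest=$1.00
After 2 (month_end (apply 1% monthly interest)): balance=$102.01 total_interest=$2.01
After 3 (year_end (apply 12% annual interest)): balance=$114.25 total_interest=$14.25
After 4 (month_end (apply 1% monthly interest)): balance=$115.39 total_interest=$15.39
After 5 (withdraw($200)): balance=$0.00 total_interest=$15.39
After 6 (withdraw($100)): balance=$0.00 total_interest=$15.39

Answer: 0.00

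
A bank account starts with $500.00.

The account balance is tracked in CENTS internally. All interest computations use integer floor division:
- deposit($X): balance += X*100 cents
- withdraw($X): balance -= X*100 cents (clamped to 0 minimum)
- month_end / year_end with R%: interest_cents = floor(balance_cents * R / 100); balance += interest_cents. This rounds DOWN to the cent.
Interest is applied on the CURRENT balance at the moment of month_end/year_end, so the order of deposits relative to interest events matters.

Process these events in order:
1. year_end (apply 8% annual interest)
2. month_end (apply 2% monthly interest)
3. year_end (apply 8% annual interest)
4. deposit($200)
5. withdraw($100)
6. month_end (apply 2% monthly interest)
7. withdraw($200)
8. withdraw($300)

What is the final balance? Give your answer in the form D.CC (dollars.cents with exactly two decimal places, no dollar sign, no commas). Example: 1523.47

Answer: 208.75

Derivation:
After 1 (year_end (apply 8% annual interest)): balance=$540.00 total_interest=$40.00
After 2 (month_end (apply 2% monthly interest)): balance=$550.80 total_interest=$50.80
After 3 (year_end (apply 8% annual interest)): balance=$594.86 total_interest=$94.86
After 4 (deposit($200)): balance=$794.86 total_interest=$94.86
After 5 (withdraw($100)): balance=$694.86 total_interest=$94.86
After 6 (month_end (apply 2% monthly interest)): balance=$708.75 total_interest=$108.75
After 7 (withdraw($200)): balance=$508.75 total_interest=$108.75
After 8 (withdraw($300)): balance=$208.75 total_interest=$108.75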